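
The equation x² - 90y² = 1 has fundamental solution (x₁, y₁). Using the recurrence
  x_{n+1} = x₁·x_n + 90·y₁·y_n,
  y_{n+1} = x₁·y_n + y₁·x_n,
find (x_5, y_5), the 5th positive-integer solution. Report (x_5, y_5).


Step 1: Find the fundamental solution (x₁, y₁) of x² - 90y² = 1.
  Expand √90 as a continued fraction. a₀ = ⌊√90⌋ = 9; iterate m_{k+1} = d_k·a_k − m_k, d_{k+1} = (90 − m_{k+1}²)/d_k, a_{k+1} = ⌊(a₀ + m_{k+1})/d_{k+1}⌋ (starting m₀ = 0, d₀ = 1), with convergents p_k = a_k·p_{k-1} + p_{k-2}, q_k = a_k·q_{k-1} + q_{k-2} (p₋₁ = 1, q₋₁ = 0):
  k = 0: a₀ = 9; p₀/q₀ = 9/1; p₀² − 90·q₀² = 81 − 90 = -9.
  k = 1: m = 9, d = 9, a = ⌊(9 + 9)/9⌋ = 2; p/q = (2·9 + 1)/(2·1 + 0) = 19/2; p² − 90·q² = 361 − 360 = 1.
  The first convergent with p² − 90·q² = 1 gives the fundamental solution (x₁, y₁) = (19, 2).
Step 2: Apply the recurrence (x_{n+1}, y_{n+1}) = (x₁x_n + 90y₁y_n, x₁y_n + y₁x_n) repeatedly.
  From (x_1, y_1) = (19, 2): x_2 = 19·19 + 90·2·2 = 721; y_2 = 19·2 + 2·19 = 76.
  From (x_2, y_2) = (721, 76): x_3 = 19·721 + 90·2·76 = 27379; y_3 = 19·76 + 2·721 = 2886.
  From (x_3, y_3) = (27379, 2886): x_4 = 19·27379 + 90·2·2886 = 1039681; y_4 = 19·2886 + 2·27379 = 109592.
  From (x_4, y_4) = (1039681, 109592): x_5 = 19·1039681 + 90·2·109592 = 39480499; y_5 = 19·109592 + 2·1039681 = 4161610.
Step 3: Verify x_5² - 90·y_5² = 1558709801289001 - 1558709801289000 = 1 (should be 1). ✓

(x_1, y_1) = (19, 2); (x_5, y_5) = (39480499, 4161610).


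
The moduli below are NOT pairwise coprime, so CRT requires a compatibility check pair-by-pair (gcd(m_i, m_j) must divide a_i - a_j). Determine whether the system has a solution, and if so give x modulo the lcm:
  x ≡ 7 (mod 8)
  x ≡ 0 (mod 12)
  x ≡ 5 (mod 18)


Moduli 8, 12, 18 are not pairwise coprime, so CRT works modulo lcm(m_i) when all pairwise compatibility conditions hold.
Pairwise compatibility: gcd(m_i, m_j) must divide a_i - a_j for every pair.
Merge one congruence at a time:
  Start: x ≡ 7 (mod 8).
  Combine with x ≡ 0 (mod 12): gcd(8, 12) = 4, and 0 - 7 = -7 is NOT divisible by 4.
    ⇒ system is inconsistent (no integer solution).

No solution (the system is inconsistent).


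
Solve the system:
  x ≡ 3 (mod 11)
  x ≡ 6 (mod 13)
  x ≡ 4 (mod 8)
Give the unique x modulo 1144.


Moduli 11, 13, 8 are pairwise coprime; by CRT there is a unique solution modulo M = 11 · 13 · 8 = 1144.
Solve pairwise, accumulating the modulus:
  Start with x ≡ 3 (mod 11).
  Combine with x ≡ 6 (mod 13): since gcd(11, 13) = 1, we get a unique residue mod 143.
    Write x = 3 + 11·t and substitute into x ≡ 6 (mod 13): 11·t ≡ 6 − 3 = 3 (mod 13).
    The inverse of 11 mod 13 is 6 (since 11·6 = 66 = 5·13 + 1), so t ≡ 6·3 = 18 ≡ 5 (mod 13).
    Then x = 3 + 11·5 = 58, valid modulo lcm(11, 13) = 143: x ≡ 58 (mod 143).
  Combine with x ≡ 4 (mod 8): since gcd(143, 8) = 1, we get a unique residue mod 1144.
    Write x = 58 + 143·t and substitute into x ≡ 4 (mod 8): 143·t ≡ 4 − 58 = -54 (mod 8).
    Reduce coefficients mod 8: 7·t ≡ 2 (mod 8).
    The inverse of 7 mod 8 is 7 (since 7·7 = 49 = 6·8 + 1), so t ≡ 7·2 = 14 ≡ 6 (mod 8).
    Then x = 58 + 143·6 = 916, valid modulo lcm(143, 8) = 1144: x ≡ 916 (mod 1144).
Verify: 916 mod 11 = 3 ✓, 916 mod 13 = 6 ✓, 916 mod 8 = 4 ✓.

x ≡ 916 (mod 1144).


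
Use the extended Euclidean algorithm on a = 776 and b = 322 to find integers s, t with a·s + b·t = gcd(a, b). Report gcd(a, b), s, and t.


Euclidean algorithm on (776, 322) — divide until remainder is 0:
  776 = 2 · 322 + 132
  322 = 2 · 132 + 58
  132 = 2 · 58 + 16
  58 = 3 · 16 + 10
  16 = 1 · 10 + 6
  10 = 1 · 6 + 4
  6 = 1 · 4 + 2
  4 = 2 · 2 + 0
gcd(776, 322) = 2.
Track Bezout coefficients alongside the remainders: start with r₀ = 776 = a·1 + b·0 (s = 1, t = 0) and r₁ = 322 = a·0 + b·1 (s = 0, t = 1); each new remainder r_{k+1} = r_{k-1} − q_k·r_k inherits s_{k+1} = s_{k-1} − q_k·s_k, t_{k+1} = t_{k-1} − q_k·t_k, so r_k = a·s_k + b·t_k at every step:
  q = 2: r = 132, s = 1 − 2·0 = 1, t = 0 − 2·1 = -2  (check: 776·1 + 322·(-2) = 132)
  q = 2: r = 58, s = 0 − 2·1 = -2, t = 1 − 2·(-2) = 5  (check: 776·(-2) + 322·5 = 58)
  q = 2: r = 16, s = 1 − 2·(-2) = 5, t = -2 − 2·5 = -12  (check: 776·5 + 322·(-12) = 16)
  q = 3: r = 10, s = -2 − 3·5 = -17, t = 5 − 3·(-12) = 41  (check: 776·(-17) + 322·41 = 10)
  q = 1: r = 6, s = 5 − 1·(-17) = 22, t = -12 − 1·41 = -53  (check: 776·22 + 322·(-53) = 6)
  q = 1: r = 4, s = -17 − 1·22 = -39, t = 41 − 1·(-53) = 94  (check: 776·(-39) + 322·94 = 4)
  q = 1: r = 2, s = 22 − 1·(-39) = 61, t = -53 − 1·94 = -147  (check: 776·61 + 322·(-147) = 2)
The row with r = 2 (the gcd) gives the Bezout coefficients s = 61, t = -147.
Result: 776 · (61) + 322 · (-147) = 2.

gcd(776, 322) = 2; s = 61, t = -147 (check: 776·61 + 322·(-147) = 2).


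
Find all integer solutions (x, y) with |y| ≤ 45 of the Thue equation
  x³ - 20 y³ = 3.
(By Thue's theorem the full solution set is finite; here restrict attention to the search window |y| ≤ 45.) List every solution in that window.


The equation is x³ - 20y³ = 3. For fixed y, x³ = 20·y³ + 3, so a solution requires the RHS to be a perfect cube.
Strategy: iterate y from -45 to 45, compute RHS = 20·y³ + 3, and check whether it is a (positive or negative) perfect cube.
Check small values of y:
  y = 0: RHS = 3 is not a perfect cube.
  y = 1: RHS = 23 is not a perfect cube.
  y = -1: RHS = -17 is not a perfect cube.
  y = 2: RHS = 163 is not a perfect cube.
  y = -2: RHS = -157 is not a perfect cube.
  y = 3: RHS = 543 is not a perfect cube.
  y = -3: RHS = -537 is not a perfect cube.
Continuing the search up to |y| = 45 finds no solutions either.
No (x, y) in the scanned range satisfies the equation.

No integer solutions with |y| ≤ 45.


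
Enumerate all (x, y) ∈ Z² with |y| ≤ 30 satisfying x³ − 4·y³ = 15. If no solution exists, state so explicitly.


The equation is x³ - 4y³ = 15. For fixed y, x³ = 4·y³ + 15, so a solution requires the RHS to be a perfect cube.
Strategy: iterate y from -30 to 30, compute RHS = 4·y³ + 15, and check whether it is a (positive or negative) perfect cube.
Check small values of y:
  y = 0: RHS = 15 is not a perfect cube.
  y = 1: RHS = 19 is not a perfect cube.
  y = -1: RHS = 11 is not a perfect cube.
  y = 2: RHS = 47 is not a perfect cube.
  y = -2: RHS = -17 is not a perfect cube.
  y = 3: RHS = 123 is not a perfect cube.
  y = -3: RHS = -93 is not a perfect cube.
Continuing the search up to |y| = 30 finds no solutions either.
No (x, y) in the scanned range satisfies the equation.

No integer solutions with |y| ≤ 30.


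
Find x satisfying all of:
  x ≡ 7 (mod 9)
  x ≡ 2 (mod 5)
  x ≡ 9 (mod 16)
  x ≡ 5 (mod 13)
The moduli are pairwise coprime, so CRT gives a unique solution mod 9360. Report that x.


Product of moduli M = 9 · 5 · 16 · 13 = 9360.
Merge one congruence at a time:
  Start: x ≡ 7 (mod 9).
  Combine with x ≡ 2 (mod 5); new modulus lcm = 45.
    Write x = 7 + 9·t and substitute into x ≡ 2 (mod 5): 9·t ≡ 2 − 7 = -5 (mod 5).
    Reduce coefficients mod 5: 4·t ≡ 0 (mod 5).
    The inverse of 4 mod 5 is 4 (since 4·4 = 16 = 3·5 + 1), so t ≡ 4·0 = 0 ≡ 0 (mod 5).
    Then x = 7 + 9·0 = 7, valid modulo lcm(9, 5) = 45: x ≡ 7 (mod 45).
  Combine with x ≡ 9 (mod 16); new modulus lcm = 720.
    Write x = 7 + 45·t and substitute into x ≡ 9 (mod 16): 45·t ≡ 9 − 7 = 2 (mod 16).
    Reduce coefficients mod 16: 13·t ≡ 2 (mod 16).
    The inverse of 13 mod 16 is 5 (since 13·5 = 65 = 4·16 + 1), so t ≡ 5·2 = 10 ≡ 10 (mod 16).
    Then x = 7 + 45·10 = 457, valid modulo lcm(45, 16) = 720: x ≡ 457 (mod 720).
  Combine with x ≡ 5 (mod 13); new modulus lcm = 9360.
    Write x = 457 + 720·t and substitute into x ≡ 5 (mod 13): 720·t ≡ 5 − 457 = -452 (mod 13).
    Reduce coefficients mod 13: 5·t ≡ 3 (mod 13).
    The inverse of 5 mod 13 is 8 (since 5·8 = 40 = 3·13 + 1), so t ≡ 8·3 = 24 ≡ 11 (mod 13).
    Then x = 457 + 720·11 = 8377, valid modulo lcm(720, 13) = 9360: x ≡ 8377 (mod 9360).
Verify against each original: 8377 mod 9 = 7, 8377 mod 5 = 2, 8377 mod 16 = 9, 8377 mod 13 = 5.

x ≡ 8377 (mod 9360).


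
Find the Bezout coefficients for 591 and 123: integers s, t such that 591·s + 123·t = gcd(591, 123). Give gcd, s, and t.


Euclidean algorithm on (591, 123) — divide until remainder is 0:
  591 = 4 · 123 + 99
  123 = 1 · 99 + 24
  99 = 4 · 24 + 3
  24 = 8 · 3 + 0
gcd(591, 123) = 3.
Track Bezout coefficients alongside the remainders: start with r₀ = 591 = a·1 + b·0 (s = 1, t = 0) and r₁ = 123 = a·0 + b·1 (s = 0, t = 1); each new remainder r_{k+1} = r_{k-1} − q_k·r_k inherits s_{k+1} = s_{k-1} − q_k·s_k, t_{k+1} = t_{k-1} − q_k·t_k, so r_k = a·s_k + b·t_k at every step:
  q = 4: r = 99, s = 1 − 4·0 = 1, t = 0 − 4·1 = -4  (check: 591·1 + 123·(-4) = 99)
  q = 1: r = 24, s = 0 − 1·1 = -1, t = 1 − 1·(-4) = 5  (check: 591·(-1) + 123·5 = 24)
  q = 4: r = 3, s = 1 − 4·(-1) = 5, t = -4 − 4·5 = -24  (check: 591·5 + 123·(-24) = 3)
The row with r = 3 (the gcd) gives the Bezout coefficients s = 5, t = -24.
Result: 591 · (5) + 123 · (-24) = 3.

gcd(591, 123) = 3; s = 5, t = -24 (check: 591·5 + 123·(-24) = 3).


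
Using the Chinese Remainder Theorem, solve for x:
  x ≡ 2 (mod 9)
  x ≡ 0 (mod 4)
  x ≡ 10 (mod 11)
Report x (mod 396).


Moduli 9, 4, 11 are pairwise coprime; by CRT there is a unique solution modulo M = 9 · 4 · 11 = 396.
Solve pairwise, accumulating the modulus:
  Start with x ≡ 2 (mod 9).
  Combine with x ≡ 0 (mod 4): since gcd(9, 4) = 1, we get a unique residue mod 36.
    Write x = 2 + 9·t and substitute into x ≡ 0 (mod 4): 9·t ≡ 0 − 2 = -2 (mod 4).
    Reduce coefficients mod 4: 1·t ≡ 2 (mod 4).
    So t ≡ 2 (mod 4).
    Then x = 2 + 9·2 = 20, valid modulo lcm(9, 4) = 36: x ≡ 20 (mod 36).
  Combine with x ≡ 10 (mod 11): since gcd(36, 11) = 1, we get a unique residue mod 396.
    Write x = 20 + 36·t and substitute into x ≡ 10 (mod 11): 36·t ≡ 10 − 20 = -10 (mod 11).
    Reduce coefficients mod 11: 3·t ≡ 1 (mod 11).
    The inverse of 3 mod 11 is 4 (since 3·4 = 12 = 1·11 + 1), so t ≡ 4·1 = 4 ≡ 4 (mod 11).
    Then x = 20 + 36·4 = 164, valid modulo lcm(36, 11) = 396: x ≡ 164 (mod 396).
Verify: 164 mod 9 = 2 ✓, 164 mod 4 = 0 ✓, 164 mod 11 = 10 ✓.

x ≡ 164 (mod 396).


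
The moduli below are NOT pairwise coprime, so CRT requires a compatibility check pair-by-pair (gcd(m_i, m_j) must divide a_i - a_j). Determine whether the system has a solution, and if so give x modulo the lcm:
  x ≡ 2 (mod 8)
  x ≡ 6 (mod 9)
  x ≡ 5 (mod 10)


Moduli 8, 9, 10 are not pairwise coprime, so CRT works modulo lcm(m_i) when all pairwise compatibility conditions hold.
Pairwise compatibility: gcd(m_i, m_j) must divide a_i - a_j for every pair.
Merge one congruence at a time:
  Start: x ≡ 2 (mod 8).
  Combine with x ≡ 6 (mod 9): gcd(8, 9) = 1; 6 - 2 = 4, which IS divisible by 1, so compatible.
    Write x = 2 + 8·t and substitute into x ≡ 6 (mod 9): 8·t ≡ 6 − 2 = 4 (mod 9).
    The inverse of 8 mod 9 is 8 (since 8·8 = 64 = 7·9 + 1), so t ≡ 8·4 = 32 ≡ 5 (mod 9).
    Then x = 2 + 8·5 = 42, valid modulo lcm(8, 9) = 72: x ≡ 42 (mod 72).
  Combine with x ≡ 5 (mod 10): gcd(72, 10) = 2, and 5 - 42 = -37 is NOT divisible by 2.
    ⇒ system is inconsistent (no integer solution).

No solution (the system is inconsistent).


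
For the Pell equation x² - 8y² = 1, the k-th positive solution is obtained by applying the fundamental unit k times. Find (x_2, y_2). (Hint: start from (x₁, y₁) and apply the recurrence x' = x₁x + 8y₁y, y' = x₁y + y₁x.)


Step 1: Find the fundamental solution (x₁, y₁) of x² - 8y² = 1.
  Expand √8 as a continued fraction. a₀ = ⌊√8⌋ = 2; iterate m_{k+1} = d_k·a_k − m_k, d_{k+1} = (8 − m_{k+1}²)/d_k, a_{k+1} = ⌊(a₀ + m_{k+1})/d_{k+1}⌋ (starting m₀ = 0, d₀ = 1), with convergents p_k = a_k·p_{k-1} + p_{k-2}, q_k = a_k·q_{k-1} + q_{k-2} (p₋₁ = 1, q₋₁ = 0):
  k = 0: a₀ = 2; p₀/q₀ = 2/1; p₀² − 8·q₀² = 4 − 8 = -4.
  k = 1: m = 2, d = 4, a = ⌊(2 + 2)/4⌋ = 1; p/q = (1·2 + 1)/(1·1 + 0) = 3/1; p² − 8·q² = 9 − 8 = 1.
  The first convergent with p² − 8·q² = 1 gives the fundamental solution (x₁, y₁) = (3, 1).
Step 2: Apply the recurrence (x_{n+1}, y_{n+1}) = (x₁x_n + 8y₁y_n, x₁y_n + y₁x_n) repeatedly.
  From (x_1, y_1) = (3, 1): x_2 = 3·3 + 8·1·1 = 17; y_2 = 3·1 + 1·3 = 6.
Step 3: Verify x_2² - 8·y_2² = 289 - 288 = 1 (should be 1). ✓

(x_1, y_1) = (3, 1); (x_2, y_2) = (17, 6).


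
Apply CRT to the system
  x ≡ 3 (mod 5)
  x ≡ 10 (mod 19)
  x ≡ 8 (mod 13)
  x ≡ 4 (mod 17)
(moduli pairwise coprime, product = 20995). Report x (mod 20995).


Product of moduli M = 5 · 19 · 13 · 17 = 20995.
Merge one congruence at a time:
  Start: x ≡ 3 (mod 5).
  Combine with x ≡ 10 (mod 19); new modulus lcm = 95.
    Write x = 3 + 5·t and substitute into x ≡ 10 (mod 19): 5·t ≡ 10 − 3 = 7 (mod 19).
    The inverse of 5 mod 19 is 4 (since 5·4 = 20 = 1·19 + 1), so t ≡ 4·7 = 28 ≡ 9 (mod 19).
    Then x = 3 + 5·9 = 48, valid modulo lcm(5, 19) = 95: x ≡ 48 (mod 95).
  Combine with x ≡ 8 (mod 13); new modulus lcm = 1235.
    Write x = 48 + 95·t and substitute into x ≡ 8 (mod 13): 95·t ≡ 8 − 48 = -40 (mod 13).
    Reduce coefficients mod 13: 4·t ≡ 12 (mod 13).
    The inverse of 4 mod 13 is 10 (since 4·10 = 40 = 3·13 + 1), so t ≡ 10·12 = 120 ≡ 3 (mod 13).
    Then x = 48 + 95·3 = 333, valid modulo lcm(95, 13) = 1235: x ≡ 333 (mod 1235).
  Combine with x ≡ 4 (mod 17); new modulus lcm = 20995.
    Write x = 333 + 1235·t and substitute into x ≡ 4 (mod 17): 1235·t ≡ 4 − 333 = -329 (mod 17).
    Reduce coefficients mod 17: 11·t ≡ 11 (mod 17).
    The inverse of 11 mod 17 is 14 (since 11·14 = 154 = 9·17 + 1), so t ≡ 14·11 = 154 ≡ 1 (mod 17).
    Then x = 333 + 1235·1 = 1568, valid modulo lcm(1235, 17) = 20995: x ≡ 1568 (mod 20995).
Verify against each original: 1568 mod 5 = 3, 1568 mod 19 = 10, 1568 mod 13 = 8, 1568 mod 17 = 4.

x ≡ 1568 (mod 20995).


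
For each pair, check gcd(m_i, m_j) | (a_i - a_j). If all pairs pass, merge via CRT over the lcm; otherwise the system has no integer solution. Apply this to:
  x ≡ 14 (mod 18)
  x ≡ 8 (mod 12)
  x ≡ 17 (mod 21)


Moduli 18, 12, 21 are not pairwise coprime, so CRT works modulo lcm(m_i) when all pairwise compatibility conditions hold.
Pairwise compatibility: gcd(m_i, m_j) must divide a_i - a_j for every pair.
Merge one congruence at a time:
  Start: x ≡ 14 (mod 18).
  Combine with x ≡ 8 (mod 12): gcd(18, 12) = 6; 8 - 14 = -6, which IS divisible by 6, so compatible.
    Write x = 14 + 18·t and substitute into x ≡ 8 (mod 12): 18·t ≡ 8 − 14 = -6 (mod 12).
    Divide the congruence (and modulus) by g = 6: 3·t ≡ -1 (mod 2).
    Reduce coefficients mod 2: 1·t ≡ 1 (mod 2).
    So t ≡ 1 (mod 2).
    Then x = 14 + 18·1 = 32, valid modulo lcm(18, 12) = 36: x ≡ 32 (mod 36).
  Combine with x ≡ 17 (mod 21): gcd(36, 21) = 3; 17 - 32 = -15, which IS divisible by 3, so compatible.
    Write x = 32 + 36·t and substitute into x ≡ 17 (mod 21): 36·t ≡ 17 − 32 = -15 (mod 21).
    Divide the congruence (and modulus) by g = 3: 12·t ≡ -5 (mod 7).
    Reduce coefficients mod 7: 5·t ≡ 2 (mod 7).
    The inverse of 5 mod 7 is 3 (since 5·3 = 15 = 2·7 + 1), so t ≡ 3·2 = 6 ≡ 6 (mod 7).
    Then x = 32 + 36·6 = 248, valid modulo lcm(36, 21) = 252: x ≡ 248 (mod 252).
Verify: 248 mod 18 = 14, 248 mod 12 = 8, 248 mod 21 = 17.

x ≡ 248 (mod 252).


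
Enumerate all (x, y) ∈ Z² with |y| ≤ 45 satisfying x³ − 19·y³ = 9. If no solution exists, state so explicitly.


The equation is x³ - 19y³ = 9. For fixed y, x³ = 19·y³ + 9, so a solution requires the RHS to be a perfect cube.
Strategy: iterate y from -45 to 45, compute RHS = 19·y³ + 9, and check whether it is a (positive or negative) perfect cube.
Check small values of y:
  y = 0: RHS = 9 is not a perfect cube.
  y = 1: RHS = 28 is not a perfect cube.
  y = -1: RHS = -10 is not a perfect cube.
  y = 2: RHS = 161 is not a perfect cube.
  y = -2: RHS = -143 is not a perfect cube.
  y = 3: RHS = 522 is not a perfect cube.
  y = -3: RHS = -504 is not a perfect cube.
Continuing the search up to |y| = 45 finds no solutions either.
No (x, y) in the scanned range satisfies the equation.

No integer solutions with |y| ≤ 45.


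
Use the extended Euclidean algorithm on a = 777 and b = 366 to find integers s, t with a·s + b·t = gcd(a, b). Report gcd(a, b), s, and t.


Euclidean algorithm on (777, 366) — divide until remainder is 0:
  777 = 2 · 366 + 45
  366 = 8 · 45 + 6
  45 = 7 · 6 + 3
  6 = 2 · 3 + 0
gcd(777, 366) = 3.
Track Bezout coefficients alongside the remainders: start with r₀ = 777 = a·1 + b·0 (s = 1, t = 0) and r₁ = 366 = a·0 + b·1 (s = 0, t = 1); each new remainder r_{k+1} = r_{k-1} − q_k·r_k inherits s_{k+1} = s_{k-1} − q_k·s_k, t_{k+1} = t_{k-1} − q_k·t_k, so r_k = a·s_k + b·t_k at every step:
  q = 2: r = 45, s = 1 − 2·0 = 1, t = 0 − 2·1 = -2  (check: 777·1 + 366·(-2) = 45)
  q = 8: r = 6, s = 0 − 8·1 = -8, t = 1 − 8·(-2) = 17  (check: 777·(-8) + 366·17 = 6)
  q = 7: r = 3, s = 1 − 7·(-8) = 57, t = -2 − 7·17 = -121  (check: 777·57 + 366·(-121) = 3)
The row with r = 3 (the gcd) gives the Bezout coefficients s = 57, t = -121.
Result: 777 · (57) + 366 · (-121) = 3.

gcd(777, 366) = 3; s = 57, t = -121 (check: 777·57 + 366·(-121) = 3).


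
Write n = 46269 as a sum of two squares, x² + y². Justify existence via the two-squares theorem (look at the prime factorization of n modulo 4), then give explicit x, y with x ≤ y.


Step 1: Factor n = 46269 = 3^2 · 53 · 97.
Step 2: Check the mod-4 condition on each prime factor: 3 ≡ 3 (mod 4), exponent 2 (must be even); 53 ≡ 1 (mod 4), exponent 1; 97 ≡ 1 (mod 4), exponent 1.
All primes ≡ 3 (mod 4) appear to even exponent (or don't appear), so by the two-squares theorem n IS expressible as a sum of two squares.
Step 3: Build a representation. Group n = k² · m with k = 3 and m = 53 · 97 = 5141 (a product of primes ≡ 1 (mod 4)); a representation of m scales to one of n via (k·x)² + (k·y)² = k²(x² + y²). Each prime p ≡ 1 (mod 4) is itself a sum of two squares; find a² by testing p − a² for a perfect square:
  53: 53 − 1² = 52, 53 − 2² = 49 = 7² ⇒ 53 = 2² + 7².
  97: 97 − 1² = 96, 97 − 2² = 93, 97 − 3² = 88, 97 − 4² = 81 = 9² ⇒ 97 = 4² + 9².
  Combine using the Brahmagupta–Fibonacci identity (a² + b²)(c² + d²) = (ac − bd)² + (ad + bc)² = (ac + bd)² + (ad − bc)²:
  53 · 97 = 5141: from (2² + 7²)(4² + 9²), take (2·4 − 7·9, 2·9 + 7·4) = (8 − 63, 18 + 28) = (-55, 46); dropping signs (only squares matter) gives (55, 46); check 55² + 46² = 3025 + 2116 = 5141 ✓.
  Scale by k = 3: (3·55, 3·46) = (165, 138).
Step 4: Order so x ≤ y and verify: 138² + 165² = 19044 + 27225 = 46269 = n. ✓

n = 46269 = 138² + 165² (one valid representation with x ≤ y).


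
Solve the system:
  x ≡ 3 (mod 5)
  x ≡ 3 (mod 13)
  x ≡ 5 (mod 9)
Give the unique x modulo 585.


Moduli 5, 13, 9 are pairwise coprime; by CRT there is a unique solution modulo M = 5 · 13 · 9 = 585.
Solve pairwise, accumulating the modulus:
  Start with x ≡ 3 (mod 5).
  Combine with x ≡ 3 (mod 13): since gcd(5, 13) = 1, we get a unique residue mod 65.
    Write x = 3 + 5·t and substitute into x ≡ 3 (mod 13): 5·t ≡ 3 − 3 = 0 (mod 13).
    The inverse of 5 mod 13 is 8 (since 5·8 = 40 = 3·13 + 1), so t ≡ 8·0 = 0 ≡ 0 (mod 13).
    Then x = 3 + 5·0 = 3, valid modulo lcm(5, 13) = 65: x ≡ 3 (mod 65).
  Combine with x ≡ 5 (mod 9): since gcd(65, 9) = 1, we get a unique residue mod 585.
    Write x = 3 + 65·t and substitute into x ≡ 5 (mod 9): 65·t ≡ 5 − 3 = 2 (mod 9).
    Reduce coefficients mod 9: 2·t ≡ 2 (mod 9).
    The inverse of 2 mod 9 is 5 (since 2·5 = 10 = 1·9 + 1), so t ≡ 5·2 = 10 ≡ 1 (mod 9).
    Then x = 3 + 65·1 = 68, valid modulo lcm(65, 9) = 585: x ≡ 68 (mod 585).
Verify: 68 mod 5 = 3 ✓, 68 mod 13 = 3 ✓, 68 mod 9 = 5 ✓.

x ≡ 68 (mod 585).


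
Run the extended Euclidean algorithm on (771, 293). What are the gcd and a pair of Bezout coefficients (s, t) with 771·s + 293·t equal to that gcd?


Euclidean algorithm on (771, 293) — divide until remainder is 0:
  771 = 2 · 293 + 185
  293 = 1 · 185 + 108
  185 = 1 · 108 + 77
  108 = 1 · 77 + 31
  77 = 2 · 31 + 15
  31 = 2 · 15 + 1
  15 = 15 · 1 + 0
gcd(771, 293) = 1.
Track Bezout coefficients alongside the remainders: start with r₀ = 771 = a·1 + b·0 (s = 1, t = 0) and r₁ = 293 = a·0 + b·1 (s = 0, t = 1); each new remainder r_{k+1} = r_{k-1} − q_k·r_k inherits s_{k+1} = s_{k-1} − q_k·s_k, t_{k+1} = t_{k-1} − q_k·t_k, so r_k = a·s_k + b·t_k at every step:
  q = 2: r = 185, s = 1 − 2·0 = 1, t = 0 − 2·1 = -2  (check: 771·1 + 293·(-2) = 185)
  q = 1: r = 108, s = 0 − 1·1 = -1, t = 1 − 1·(-2) = 3  (check: 771·(-1) + 293·3 = 108)
  q = 1: r = 77, s = 1 − 1·(-1) = 2, t = -2 − 1·3 = -5  (check: 771·2 + 293·(-5) = 77)
  q = 1: r = 31, s = -1 − 1·2 = -3, t = 3 − 1·(-5) = 8  (check: 771·(-3) + 293·8 = 31)
  q = 2: r = 15, s = 2 − 2·(-3) = 8, t = -5 − 2·8 = -21  (check: 771·8 + 293·(-21) = 15)
  q = 2: r = 1, s = -3 − 2·8 = -19, t = 8 − 2·(-21) = 50  (check: 771·(-19) + 293·50 = 1)
The row with r = 1 (the gcd) gives the Bezout coefficients s = -19, t = 50.
Result: 771 · (-19) + 293 · (50) = 1.

gcd(771, 293) = 1; s = -19, t = 50 (check: 771·(-19) + 293·50 = 1).


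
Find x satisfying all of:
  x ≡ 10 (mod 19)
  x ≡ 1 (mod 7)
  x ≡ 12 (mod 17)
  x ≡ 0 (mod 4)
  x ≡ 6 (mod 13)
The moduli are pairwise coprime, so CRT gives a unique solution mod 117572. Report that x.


Product of moduli M = 19 · 7 · 17 · 4 · 13 = 117572.
Merge one congruence at a time:
  Start: x ≡ 10 (mod 19).
  Combine with x ≡ 1 (mod 7); new modulus lcm = 133.
    Write x = 10 + 19·t and substitute into x ≡ 1 (mod 7): 19·t ≡ 1 − 10 = -9 (mod 7).
    Reduce coefficients mod 7: 5·t ≡ 5 (mod 7).
    The inverse of 5 mod 7 is 3 (since 5·3 = 15 = 2·7 + 1), so t ≡ 3·5 = 15 ≡ 1 (mod 7).
    Then x = 10 + 19·1 = 29, valid modulo lcm(19, 7) = 133: x ≡ 29 (mod 133).
  Combine with x ≡ 12 (mod 17); new modulus lcm = 2261.
    Write x = 29 + 133·t and substitute into x ≡ 12 (mod 17): 133·t ≡ 12 − 29 = -17 (mod 17).
    Reduce coefficients mod 17: 14·t ≡ 0 (mod 17).
    The inverse of 14 mod 17 is 11 (since 14·11 = 154 = 9·17 + 1), so t ≡ 11·0 = 0 ≡ 0 (mod 17).
    Then x = 29 + 133·0 = 29, valid modulo lcm(133, 17) = 2261: x ≡ 29 (mod 2261).
  Combine with x ≡ 0 (mod 4); new modulus lcm = 9044.
    Write x = 29 + 2261·t and substitute into x ≡ 0 (mod 4): 2261·t ≡ 0 − 29 = -29 (mod 4).
    Reduce coefficients mod 4: 1·t ≡ 3 (mod 4).
    So t ≡ 3 (mod 4).
    Then x = 29 + 2261·3 = 6812, valid modulo lcm(2261, 4) = 9044: x ≡ 6812 (mod 9044).
  Combine with x ≡ 6 (mod 13); new modulus lcm = 117572.
    Write x = 6812 + 9044·t and substitute into x ≡ 6 (mod 13): 9044·t ≡ 6 − 6812 = -6806 (mod 13).
    Reduce coefficients mod 13: 9·t ≡ 6 (mod 13).
    The inverse of 9 mod 13 is 3 (since 9·3 = 27 = 2·13 + 1), so t ≡ 3·6 = 18 ≡ 5 (mod 13).
    Then x = 6812 + 9044·5 = 52032, valid modulo lcm(9044, 13) = 117572: x ≡ 52032 (mod 117572).
Verify against each original: 52032 mod 19 = 10, 52032 mod 7 = 1, 52032 mod 17 = 12, 52032 mod 4 = 0, 52032 mod 13 = 6.

x ≡ 52032 (mod 117572).


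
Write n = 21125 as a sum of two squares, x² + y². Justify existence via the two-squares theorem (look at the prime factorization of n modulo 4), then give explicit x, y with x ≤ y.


Step 1: Factor n = 21125 = 5^3 · 13^2.
Step 2: Check the mod-4 condition on each prime factor: 5 ≡ 1 (mod 4), exponent 3; 13 ≡ 1 (mod 4), exponent 2.
All primes ≡ 3 (mod 4) appear to even exponent (or don't appear), so by the two-squares theorem n IS expressible as a sum of two squares.
Step 3: Build a representation. Group n = k² · m with k = 5 and m = 5 · 13 · 13 = 845 (a product of primes ≡ 1 (mod 4)); a representation of m scales to one of n via (k·x)² + (k·y)² = k²(x² + y²). Each prime p ≡ 1 (mod 4) is itself a sum of two squares; find a² by testing p − a² for a perfect square:
  5: 5 − 1² = 4 = 2² ⇒ 5 = 1² + 2².
  13: 13 − 1² = 12, 13 − 2² = 9 = 3² ⇒ 13 = 2² + 3².
  Combine using the Brahmagupta–Fibonacci identity (a² + b²)(c² + d²) = (ac − bd)² + (ad + bc)² = (ac + bd)² + (ad − bc)²:
  5 · 13 = 65: from (1² + 2²)(2² + 3²), take (1·2 − 2·3, 1·3 + 2·2) = (2 − 6, 3 + 4) = (-4, 7); dropping signs (only squares matter) gives (4, 7); check 4² + 7² = 16 + 49 = 65 ✓.
  65 · 13 = 845: from (4² + 7²)(2² + 3²), take (4·2 − 7·3, 4·3 + 7·2) = (8 − 21, 12 + 14) = (-13, 26); dropping signs (only squares matter) gives (13, 26); check 13² + 26² = 169 + 676 = 845 ✓.
  Scale by k = 5: (5·13, 5·26) = (65, 130).
Step 4: Order so x ≤ y and verify: 65² + 130² = 4225 + 16900 = 21125 = n. ✓

n = 21125 = 65² + 130² (one valid representation with x ≤ y).


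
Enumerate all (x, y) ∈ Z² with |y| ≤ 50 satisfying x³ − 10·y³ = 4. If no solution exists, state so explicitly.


The equation is x³ - 10y³ = 4. For fixed y, x³ = 10·y³ + 4, so a solution requires the RHS to be a perfect cube.
Strategy: iterate y from -50 to 50, compute RHS = 10·y³ + 4, and check whether it is a (positive or negative) perfect cube.
Check small values of y:
  y = 0: RHS = 4 is not a perfect cube.
  y = 1: RHS = 14 is not a perfect cube.
  y = -1: RHS = -6 is not a perfect cube.
  y = 2: RHS = 84 is not a perfect cube.
  y = -2: RHS = -76 is not a perfect cube.
  y = 3: RHS = 274 is not a perfect cube.
  y = -3: RHS = -266 is not a perfect cube.
Continuing the search up to |y| = 50 finds no solutions either.
No (x, y) in the scanned range satisfies the equation.

No integer solutions with |y| ≤ 50.


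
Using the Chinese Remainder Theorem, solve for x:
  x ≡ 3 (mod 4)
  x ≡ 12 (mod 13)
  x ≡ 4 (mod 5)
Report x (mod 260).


Moduli 4, 13, 5 are pairwise coprime; by CRT there is a unique solution modulo M = 4 · 13 · 5 = 260.
Solve pairwise, accumulating the modulus:
  Start with x ≡ 3 (mod 4).
  Combine with x ≡ 12 (mod 13): since gcd(4, 13) = 1, we get a unique residue mod 52.
    Write x = 3 + 4·t and substitute into x ≡ 12 (mod 13): 4·t ≡ 12 − 3 = 9 (mod 13).
    The inverse of 4 mod 13 is 10 (since 4·10 = 40 = 3·13 + 1), so t ≡ 10·9 = 90 ≡ 12 (mod 13).
    Then x = 3 + 4·12 = 51, valid modulo lcm(4, 13) = 52: x ≡ 51 (mod 52).
  Combine with x ≡ 4 (mod 5): since gcd(52, 5) = 1, we get a unique residue mod 260.
    Write x = 51 + 52·t and substitute into x ≡ 4 (mod 5): 52·t ≡ 4 − 51 = -47 (mod 5).
    Reduce coefficients mod 5: 2·t ≡ 3 (mod 5).
    The inverse of 2 mod 5 is 3 (since 2·3 = 6 = 1·5 + 1), so t ≡ 3·3 = 9 ≡ 4 (mod 5).
    Then x = 51 + 52·4 = 259, valid modulo lcm(52, 5) = 260: x ≡ 259 (mod 260).
Verify: 259 mod 4 = 3 ✓, 259 mod 13 = 12 ✓, 259 mod 5 = 4 ✓.

x ≡ 259 (mod 260).


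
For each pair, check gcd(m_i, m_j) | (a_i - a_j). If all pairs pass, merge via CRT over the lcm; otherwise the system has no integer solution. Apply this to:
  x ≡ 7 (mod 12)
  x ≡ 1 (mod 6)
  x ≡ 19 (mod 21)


Moduli 12, 6, 21 are not pairwise coprime, so CRT works modulo lcm(m_i) when all pairwise compatibility conditions hold.
Pairwise compatibility: gcd(m_i, m_j) must divide a_i - a_j for every pair.
Merge one congruence at a time:
  Start: x ≡ 7 (mod 12).
  Combine with x ≡ 1 (mod 6): gcd(12, 6) = 6; 1 - 7 = -6, which IS divisible by 6, so compatible.
    Write x = 7 + 12·t and substitute into x ≡ 1 (mod 6): 12·t ≡ 1 − 7 = -6 (mod 6).
    Divide the congruence (and modulus) by g = 6: 2·t ≡ -1 (mod 1).
    Modulo 1 every t works; take t = 0.
    Then x = 7 + 12·0 = 7, valid modulo lcm(12, 6) = 12: x ≡ 7 (mod 12).
  Combine with x ≡ 19 (mod 21): gcd(12, 21) = 3; 19 - 7 = 12, which IS divisible by 3, so compatible.
    Write x = 7 + 12·t and substitute into x ≡ 19 (mod 21): 12·t ≡ 19 − 7 = 12 (mod 21).
    Divide the congruence (and modulus) by g = 3: 4·t ≡ 4 (mod 7).
    The inverse of 4 mod 7 is 2 (since 4·2 = 8 = 1·7 + 1), so t ≡ 2·4 = 8 ≡ 1 (mod 7).
    Then x = 7 + 12·1 = 19, valid modulo lcm(12, 21) = 84: x ≡ 19 (mod 84).
Verify: 19 mod 12 = 7, 19 mod 6 = 1, 19 mod 21 = 19.

x ≡ 19 (mod 84).


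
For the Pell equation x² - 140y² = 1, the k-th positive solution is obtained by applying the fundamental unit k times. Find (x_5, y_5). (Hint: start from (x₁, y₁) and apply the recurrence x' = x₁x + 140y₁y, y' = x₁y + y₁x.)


Step 1: Find the fundamental solution (x₁, y₁) of x² - 140y² = 1.
  Expand √140 as a continued fraction. a₀ = ⌊√140⌋ = 11; iterate m_{k+1} = d_k·a_k − m_k, d_{k+1} = (140 − m_{k+1}²)/d_k, a_{k+1} = ⌊(a₀ + m_{k+1})/d_{k+1}⌋ (starting m₀ = 0, d₀ = 1), with convergents p_k = a_k·p_{k-1} + p_{k-2}, q_k = a_k·q_{k-1} + q_{k-2} (p₋₁ = 1, q₋₁ = 0):
  k = 0: a₀ = 11; p₀/q₀ = 11/1; p₀² − 140·q₀² = 121 − 140 = -19.
  k = 1: m = 11, d = 19, a = ⌊(11 + 11)/19⌋ = 1; p/q = (1·11 + 1)/(1·1 + 0) = 12/1; p² − 140·q² = 144 − 140 = 4.
  k = 2: m = 8, d = 4, a = ⌊(11 + 8)/4⌋ = 4; p/q = (4·12 + 11)/(4·1 + 1) = 59/5; p² − 140·q² = 3481 − 3500 = -19.
  k = 3: m = 8, d = 19, a = ⌊(11 + 8)/19⌋ = 1; p/q = (1·59 + 12)/(1·5 + 1) = 71/6; p² − 140·q² = 5041 − 5040 = 1.
  The first convergent with p² − 140·q² = 1 gives the fundamental solution (x₁, y₁) = (71, 6).
Step 2: Apply the recurrence (x_{n+1}, y_{n+1}) = (x₁x_n + 140y₁y_n, x₁y_n + y₁x_n) repeatedly.
  From (x_1, y_1) = (71, 6): x_2 = 71·71 + 140·6·6 = 10081; y_2 = 71·6 + 6·71 = 852.
  From (x_2, y_2) = (10081, 852): x_3 = 71·10081 + 140·6·852 = 1431431; y_3 = 71·852 + 6·10081 = 120978.
  From (x_3, y_3) = (1431431, 120978): x_4 = 71·1431431 + 140·6·120978 = 203253121; y_4 = 71·120978 + 6·1431431 = 17178024.
  From (x_4, y_4) = (203253121, 17178024): x_5 = 71·203253121 + 140·6·17178024 = 28860511751; y_5 = 71·17178024 + 6·203253121 = 2439158430.
Step 3: Verify x_5² - 140·y_5² = 832929138529609086001 - 832929138529609086000 = 1 (should be 1). ✓

(x_1, y_1) = (71, 6); (x_5, y_5) = (28860511751, 2439158430).


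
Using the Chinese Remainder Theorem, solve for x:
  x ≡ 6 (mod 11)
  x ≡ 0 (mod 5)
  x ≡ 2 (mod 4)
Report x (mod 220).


Moduli 11, 5, 4 are pairwise coprime; by CRT there is a unique solution modulo M = 11 · 5 · 4 = 220.
Solve pairwise, accumulating the modulus:
  Start with x ≡ 6 (mod 11).
  Combine with x ≡ 0 (mod 5): since gcd(11, 5) = 1, we get a unique residue mod 55.
    Write x = 6 + 11·t and substitute into x ≡ 0 (mod 5): 11·t ≡ 0 − 6 = -6 (mod 5).
    Reduce coefficients mod 5: 1·t ≡ 4 (mod 5).
    So t ≡ 4 (mod 5).
    Then x = 6 + 11·4 = 50, valid modulo lcm(11, 5) = 55: x ≡ 50 (mod 55).
  Combine with x ≡ 2 (mod 4): since gcd(55, 4) = 1, we get a unique residue mod 220.
    Write x = 50 + 55·t and substitute into x ≡ 2 (mod 4): 55·t ≡ 2 − 50 = -48 (mod 4).
    Reduce coefficients mod 4: 3·t ≡ 0 (mod 4).
    The inverse of 3 mod 4 is 3 (since 3·3 = 9 = 2·4 + 1), so t ≡ 3·0 = 0 ≡ 0 (mod 4).
    Then x = 50 + 55·0 = 50, valid modulo lcm(55, 4) = 220: x ≡ 50 (mod 220).
Verify: 50 mod 11 = 6 ✓, 50 mod 5 = 0 ✓, 50 mod 4 = 2 ✓.

x ≡ 50 (mod 220).


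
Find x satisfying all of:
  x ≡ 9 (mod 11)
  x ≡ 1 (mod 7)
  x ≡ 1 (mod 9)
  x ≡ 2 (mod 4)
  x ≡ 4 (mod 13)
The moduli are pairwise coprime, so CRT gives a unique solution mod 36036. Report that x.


Product of moduli M = 11 · 7 · 9 · 4 · 13 = 36036.
Merge one congruence at a time:
  Start: x ≡ 9 (mod 11).
  Combine with x ≡ 1 (mod 7); new modulus lcm = 77.
    Write x = 9 + 11·t and substitute into x ≡ 1 (mod 7): 11·t ≡ 1 − 9 = -8 (mod 7).
    Reduce coefficients mod 7: 4·t ≡ 6 (mod 7).
    The inverse of 4 mod 7 is 2 (since 4·2 = 8 = 1·7 + 1), so t ≡ 2·6 = 12 ≡ 5 (mod 7).
    Then x = 9 + 11·5 = 64, valid modulo lcm(11, 7) = 77: x ≡ 64 (mod 77).
  Combine with x ≡ 1 (mod 9); new modulus lcm = 693.
    Write x = 64 + 77·t and substitute into x ≡ 1 (mod 9): 77·t ≡ 1 − 64 = -63 (mod 9).
    Reduce coefficients mod 9: 5·t ≡ 0 (mod 9).
    The inverse of 5 mod 9 is 2 (since 5·2 = 10 = 1·9 + 1), so t ≡ 2·0 = 0 ≡ 0 (mod 9).
    Then x = 64 + 77·0 = 64, valid modulo lcm(77, 9) = 693: x ≡ 64 (mod 693).
  Combine with x ≡ 2 (mod 4); new modulus lcm = 2772.
    Write x = 64 + 693·t and substitute into x ≡ 2 (mod 4): 693·t ≡ 2 − 64 = -62 (mod 4).
    Reduce coefficients mod 4: 1·t ≡ 2 (mod 4).
    So t ≡ 2 (mod 4).
    Then x = 64 + 693·2 = 1450, valid modulo lcm(693, 4) = 2772: x ≡ 1450 (mod 2772).
  Combine with x ≡ 4 (mod 13); new modulus lcm = 36036.
    Write x = 1450 + 2772·t and substitute into x ≡ 4 (mod 13): 2772·t ≡ 4 − 1450 = -1446 (mod 13).
    Reduce coefficients mod 13: 3·t ≡ 10 (mod 13).
    The inverse of 3 mod 13 is 9 (since 3·9 = 27 = 2·13 + 1), so t ≡ 9·10 = 90 ≡ 12 (mod 13).
    Then x = 1450 + 2772·12 = 34714, valid modulo lcm(2772, 13) = 36036: x ≡ 34714 (mod 36036).
Verify against each original: 34714 mod 11 = 9, 34714 mod 7 = 1, 34714 mod 9 = 1, 34714 mod 4 = 2, 34714 mod 13 = 4.

x ≡ 34714 (mod 36036).


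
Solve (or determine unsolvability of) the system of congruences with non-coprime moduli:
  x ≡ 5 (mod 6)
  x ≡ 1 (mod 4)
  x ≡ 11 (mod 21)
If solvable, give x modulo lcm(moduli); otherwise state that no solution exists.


Moduli 6, 4, 21 are not pairwise coprime, so CRT works modulo lcm(m_i) when all pairwise compatibility conditions hold.
Pairwise compatibility: gcd(m_i, m_j) must divide a_i - a_j for every pair.
Merge one congruence at a time:
  Start: x ≡ 5 (mod 6).
  Combine with x ≡ 1 (mod 4): gcd(6, 4) = 2; 1 - 5 = -4, which IS divisible by 2, so compatible.
    Write x = 5 + 6·t and substitute into x ≡ 1 (mod 4): 6·t ≡ 1 − 5 = -4 (mod 4).
    Divide the congruence (and modulus) by g = 2: 3·t ≡ -2 (mod 2).
    Reduce coefficients mod 2: 1·t ≡ 0 (mod 2).
    So t ≡ 0 (mod 2).
    Then x = 5 + 6·0 = 5, valid modulo lcm(6, 4) = 12: x ≡ 5 (mod 12).
  Combine with x ≡ 11 (mod 21): gcd(12, 21) = 3; 11 - 5 = 6, which IS divisible by 3, so compatible.
    Write x = 5 + 12·t and substitute into x ≡ 11 (mod 21): 12·t ≡ 11 − 5 = 6 (mod 21).
    Divide the congruence (and modulus) by g = 3: 4·t ≡ 2 (mod 7).
    The inverse of 4 mod 7 is 2 (since 4·2 = 8 = 1·7 + 1), so t ≡ 2·2 = 4 ≡ 4 (mod 7).
    Then x = 5 + 12·4 = 53, valid modulo lcm(12, 21) = 84: x ≡ 53 (mod 84).
Verify: 53 mod 6 = 5, 53 mod 4 = 1, 53 mod 21 = 11.

x ≡ 53 (mod 84).


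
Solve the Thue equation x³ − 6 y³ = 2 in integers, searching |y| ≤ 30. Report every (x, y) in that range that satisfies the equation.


The equation is x³ - 6y³ = 2. For fixed y, x³ = 6·y³ + 2, so a solution requires the RHS to be a perfect cube.
Strategy: iterate y from -30 to 30, compute RHS = 6·y³ + 2, and check whether it is a (positive or negative) perfect cube.
Check small values of y:
  y = 0: RHS = 2 is not a perfect cube.
  y = 1: RHS = 8 = (2)³ ⇒ x = 2 works.
  y = -1: RHS = -4 is not a perfect cube.
  y = 2: RHS = 50 is not a perfect cube.
  y = -2: RHS = -46 is not a perfect cube.
  y = 3: RHS = 164 is not a perfect cube.
  y = -3: RHS = -160 is not a perfect cube.
Continuing the search up to |y| = 30 finds no further solutions beyond those listed.
Collected solutions: (2, 1).

Solutions (with |y| ≤ 30): (2, 1).


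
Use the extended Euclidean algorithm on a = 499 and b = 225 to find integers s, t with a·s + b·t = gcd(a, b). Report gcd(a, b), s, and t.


Euclidean algorithm on (499, 225) — divide until remainder is 0:
  499 = 2 · 225 + 49
  225 = 4 · 49 + 29
  49 = 1 · 29 + 20
  29 = 1 · 20 + 9
  20 = 2 · 9 + 2
  9 = 4 · 2 + 1
  2 = 2 · 1 + 0
gcd(499, 225) = 1.
Track Bezout coefficients alongside the remainders: start with r₀ = 499 = a·1 + b·0 (s = 1, t = 0) and r₁ = 225 = a·0 + b·1 (s = 0, t = 1); each new remainder r_{k+1} = r_{k-1} − q_k·r_k inherits s_{k+1} = s_{k-1} − q_k·s_k, t_{k+1} = t_{k-1} − q_k·t_k, so r_k = a·s_k + b·t_k at every step:
  q = 2: r = 49, s = 1 − 2·0 = 1, t = 0 − 2·1 = -2  (check: 499·1 + 225·(-2) = 49)
  q = 4: r = 29, s = 0 − 4·1 = -4, t = 1 − 4·(-2) = 9  (check: 499·(-4) + 225·9 = 29)
  q = 1: r = 20, s = 1 − 1·(-4) = 5, t = -2 − 1·9 = -11  (check: 499·5 + 225·(-11) = 20)
  q = 1: r = 9, s = -4 − 1·5 = -9, t = 9 − 1·(-11) = 20  (check: 499·(-9) + 225·20 = 9)
  q = 2: r = 2, s = 5 − 2·(-9) = 23, t = -11 − 2·20 = -51  (check: 499·23 + 225·(-51) = 2)
  q = 4: r = 1, s = -9 − 4·23 = -101, t = 20 − 4·(-51) = 224  (check: 499·(-101) + 225·224 = 1)
The row with r = 1 (the gcd) gives the Bezout coefficients s = -101, t = 224.
Result: 499 · (-101) + 225 · (224) = 1.

gcd(499, 225) = 1; s = -101, t = 224 (check: 499·(-101) + 225·224 = 1).


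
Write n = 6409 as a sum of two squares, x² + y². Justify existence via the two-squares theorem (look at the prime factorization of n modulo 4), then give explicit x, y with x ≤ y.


Step 1: Factor n = 6409 = 13 · 17 · 29.
Step 2: Check the mod-4 condition on each prime factor: 13 ≡ 1 (mod 4), exponent 1; 17 ≡ 1 (mod 4), exponent 1; 29 ≡ 1 (mod 4), exponent 1.
All primes ≡ 3 (mod 4) appear to even exponent (or don't appear), so by the two-squares theorem n IS expressible as a sum of two squares.
Step 3: Build a representation. Here n = 13 · 17 · 29 is a product of primes ≡ 1 (mod 4). Each prime p ≡ 1 (mod 4) is itself a sum of two squares; find a² by testing p − a² for a perfect square:
  13: 13 − 1² = 12, 13 − 2² = 9 = 3² ⇒ 13 = 2² + 3².
  17: 17 − 1² = 16 = 4² ⇒ 17 = 1² + 4².
  29: 29 − 1² = 28, 29 − 2² = 25 = 5² ⇒ 29 = 2² + 5².
  Combine using the Brahmagupta–Fibonacci identity (a² + b²)(c² + d²) = (ac − bd)² + (ad + bc)² = (ac + bd)² + (ad − bc)²:
  13 · 17 = 221: from (2² + 3²)(1² + 4²), take (2·1 − 3·4, 2·4 + 3·1) = (2 − 12, 8 + 3) = (-10, 11); dropping signs (only squares matter) gives (10, 11); check 10² + 11² = 100 + 121 = 221 ✓.
  221 · 29 = 6409: from (10² + 11²)(2² + 5²), take (10·2 − 11·5, 10·5 + 11·2) = (20 − 55, 50 + 22) = (-35, 72); dropping signs (only squares matter) gives (35, 72); check 35² + 72² = 1225 + 5184 = 6409 ✓.
Step 4: Order so x ≤ y and verify: 35² + 72² = 1225 + 5184 = 6409 = n. ✓

n = 6409 = 35² + 72² (one valid representation with x ≤ y).


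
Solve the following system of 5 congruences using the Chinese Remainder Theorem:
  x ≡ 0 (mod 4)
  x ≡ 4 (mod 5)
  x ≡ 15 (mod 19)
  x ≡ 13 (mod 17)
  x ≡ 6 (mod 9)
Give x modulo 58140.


Product of moduli M = 4 · 5 · 19 · 17 · 9 = 58140.
Merge one congruence at a time:
  Start: x ≡ 0 (mod 4).
  Combine with x ≡ 4 (mod 5); new modulus lcm = 20.
    Write x = 0 + 4·t and substitute into x ≡ 4 (mod 5): 4·t ≡ 4 − 0 = 4 (mod 5).
    The inverse of 4 mod 5 is 4 (since 4·4 = 16 = 3·5 + 1), so t ≡ 4·4 = 16 ≡ 1 (mod 5).
    Then x = 0 + 4·1 = 4, valid modulo lcm(4, 5) = 20: x ≡ 4 (mod 20).
  Combine with x ≡ 15 (mod 19); new modulus lcm = 380.
    Write x = 4 + 20·t and substitute into x ≡ 15 (mod 19): 20·t ≡ 15 − 4 = 11 (mod 19).
    Reduce coefficients mod 19: 1·t ≡ 11 (mod 19).
    So t ≡ 11 (mod 19).
    Then x = 4 + 20·11 = 224, valid modulo lcm(20, 19) = 380: x ≡ 224 (mod 380).
  Combine with x ≡ 13 (mod 17); new modulus lcm = 6460.
    Write x = 224 + 380·t and substitute into x ≡ 13 (mod 17): 380·t ≡ 13 − 224 = -211 (mod 17).
    Reduce coefficients mod 17: 6·t ≡ 10 (mod 17).
    The inverse of 6 mod 17 is 3 (since 6·3 = 18 = 1·17 + 1), so t ≡ 3·10 = 30 ≡ 13 (mod 17).
    Then x = 224 + 380·13 = 5164, valid modulo lcm(380, 17) = 6460: x ≡ 5164 (mod 6460).
  Combine with x ≡ 6 (mod 9); new modulus lcm = 58140.
    Write x = 5164 + 6460·t and substitute into x ≡ 6 (mod 9): 6460·t ≡ 6 − 5164 = -5158 (mod 9).
    Reduce coefficients mod 9: 7·t ≡ 8 (mod 9).
    The inverse of 7 mod 9 is 4 (since 7·4 = 28 = 3·9 + 1), so t ≡ 4·8 = 32 ≡ 5 (mod 9).
    Then x = 5164 + 6460·5 = 37464, valid modulo lcm(6460, 9) = 58140: x ≡ 37464 (mod 58140).
Verify against each original: 37464 mod 4 = 0, 37464 mod 5 = 4, 37464 mod 19 = 15, 37464 mod 17 = 13, 37464 mod 9 = 6.

x ≡ 37464 (mod 58140).
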